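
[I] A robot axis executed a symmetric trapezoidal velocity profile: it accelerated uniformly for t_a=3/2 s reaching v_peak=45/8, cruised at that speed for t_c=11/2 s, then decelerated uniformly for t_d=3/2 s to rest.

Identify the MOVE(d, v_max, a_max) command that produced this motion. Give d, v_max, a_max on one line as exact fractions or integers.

d=315/8 v_max=45/8 a_max=15/4

a_max = (45/8)/(3/2) = 15/4
d_a = ½·45/8·3/2 = 135/32; d_c = 45/8·11/2 = 495/16
d = 2·135/32 + 495/16 = 315/8
t_c = 11/2 > 0 → v_max = v_peak = 45/8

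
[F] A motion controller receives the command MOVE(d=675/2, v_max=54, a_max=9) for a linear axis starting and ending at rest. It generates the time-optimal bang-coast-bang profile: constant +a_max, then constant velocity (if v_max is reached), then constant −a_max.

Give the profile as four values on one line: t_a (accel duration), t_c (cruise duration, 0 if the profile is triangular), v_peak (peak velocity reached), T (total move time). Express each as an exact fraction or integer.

(v_max)²/a_max = 54²/9 = 324
675/2 ≥ 324 so v_max reached
t_a = 54/9 = 6; v_peak = 54
d_cruise = 675/2 − 324 = 27/2; t_c = (27/2)/54 = 1/4
T = 2·6 + 1/4 = 49/4

t_a=6 t_c=1/4 v_peak=54 T=49/4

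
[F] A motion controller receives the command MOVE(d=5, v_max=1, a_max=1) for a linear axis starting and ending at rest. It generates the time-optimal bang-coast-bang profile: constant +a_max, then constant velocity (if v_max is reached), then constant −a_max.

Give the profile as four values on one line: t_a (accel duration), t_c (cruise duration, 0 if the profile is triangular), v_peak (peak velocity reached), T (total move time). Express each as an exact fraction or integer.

t_a=1 t_c=4 v_peak=1 T=6

vₘ²/aₘ = 1²/1 = 1
5 ≥ 1 ⇒ cruise phase
t_a = 1/1 = 1; v_peak = 1
d_cruise = 5 − 1 = 4; t_c = 4/1 = 4
T = 2·1 + 4 = 6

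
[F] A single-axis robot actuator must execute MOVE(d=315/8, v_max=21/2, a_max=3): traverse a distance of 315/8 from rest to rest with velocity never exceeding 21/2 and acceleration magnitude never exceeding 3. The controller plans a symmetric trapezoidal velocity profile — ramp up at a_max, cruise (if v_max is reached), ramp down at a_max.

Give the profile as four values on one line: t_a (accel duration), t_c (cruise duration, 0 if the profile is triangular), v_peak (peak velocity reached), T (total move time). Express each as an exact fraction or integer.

v_max²/a_max = (21/2)²/3 = 147/4
315/8 ≥ 147/4 ⇒ cruise phase
t_a = (21/2)/3 = 7/2; v_peak = 21/2
d_cruise = 315/8 − 147/4 = 21/8; t_c = (21/8)/(21/2) = 1/4
T = 2·7/2 + 1/4 = 29/4

t_a=7/2 t_c=1/4 v_peak=21/2 T=29/4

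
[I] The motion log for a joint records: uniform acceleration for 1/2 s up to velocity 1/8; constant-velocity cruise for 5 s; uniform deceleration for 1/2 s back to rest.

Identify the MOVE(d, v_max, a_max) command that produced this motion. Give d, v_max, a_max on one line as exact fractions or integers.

a_max = (1/8)/(1/2) = 1/4
d_a = ½·1/8·1/2 = 1/32; d_c = 1/8·5 = 5/8
d = 2·1/32 + 5/8 = 11/16
t_c = 5 > 0 so v_max = 1/8

d=11/16 v_max=1/8 a_max=1/4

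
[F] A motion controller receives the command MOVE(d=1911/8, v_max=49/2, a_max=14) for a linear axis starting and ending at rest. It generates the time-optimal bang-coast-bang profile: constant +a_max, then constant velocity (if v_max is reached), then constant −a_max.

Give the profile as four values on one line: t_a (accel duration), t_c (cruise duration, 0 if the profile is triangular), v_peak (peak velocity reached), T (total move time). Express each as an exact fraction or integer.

t_a=7/4 t_c=8 v_peak=49/2 T=23/2

(v_max)²/a_max = (49/2)²/14 = 343/8
1911/8 ≥ 343/8 so v_max reached
t_a = (49/2)/14 = 7/4; v_peak = 49/2
d_cruise = 1911/8 − 343/8 = 196; t_c = 196/(49/2) = 8
T = 2·7/4 + 8 = 23/2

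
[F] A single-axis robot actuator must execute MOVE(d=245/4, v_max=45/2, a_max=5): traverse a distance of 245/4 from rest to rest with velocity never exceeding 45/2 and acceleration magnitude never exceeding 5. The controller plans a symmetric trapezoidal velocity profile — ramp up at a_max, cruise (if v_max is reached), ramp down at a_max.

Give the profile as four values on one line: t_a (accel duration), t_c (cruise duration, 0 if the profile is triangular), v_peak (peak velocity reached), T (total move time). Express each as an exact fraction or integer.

t_a=7/2 t_c=0 v_peak=35/2 T=7

vₘ²/aₘ = (45/2)²/5 = 405/4
245/4 < 405/4 ⇒ no cruise
v_peak = √(245/4·5) = √(1225/4) = 35/2
t_a = (35/2)/5 = 7/2; t_c = 0
T = 2·7/2 = 7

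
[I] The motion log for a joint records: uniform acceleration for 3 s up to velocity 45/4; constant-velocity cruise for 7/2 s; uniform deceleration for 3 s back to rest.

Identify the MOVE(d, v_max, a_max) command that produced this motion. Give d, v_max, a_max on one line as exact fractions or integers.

d=585/8 v_max=45/4 a_max=15/4

a_max = (45/4)/3 = 15/4
d_a = ½·45/4·3 = 135/8; d_c = 45/4·7/2 = 315/8
d = 2·135/8 + 315/8 = 585/8
t_c = 7/2 > 0 so v_max = 45/4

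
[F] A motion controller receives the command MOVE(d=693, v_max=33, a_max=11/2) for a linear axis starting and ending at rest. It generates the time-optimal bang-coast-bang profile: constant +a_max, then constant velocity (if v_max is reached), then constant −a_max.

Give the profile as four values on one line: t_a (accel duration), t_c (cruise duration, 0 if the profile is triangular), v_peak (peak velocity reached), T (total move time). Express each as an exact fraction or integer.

t_a=6 t_c=15 v_peak=33 T=27

v_max²/a_max = 33²/(11/2) = 198
693 ≥ 198 so v_max reached
t_a = 33/(11/2) = 6; v_peak = 33
d_cruise = 693 − 198 = 495; t_c = 495/33 = 15
T = 2·6 + 15 = 27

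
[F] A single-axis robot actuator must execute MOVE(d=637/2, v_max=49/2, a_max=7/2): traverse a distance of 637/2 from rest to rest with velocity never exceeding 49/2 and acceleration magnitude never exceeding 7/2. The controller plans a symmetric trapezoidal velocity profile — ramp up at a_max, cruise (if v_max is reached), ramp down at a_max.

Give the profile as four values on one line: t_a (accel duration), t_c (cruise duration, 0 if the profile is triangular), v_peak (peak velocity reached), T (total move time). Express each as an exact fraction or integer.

vₘ²/aₘ = (49/2)²/(7/2) = 343/2
637/2 ≥ 343/2 → trapezoidal
t_a = (49/2)/(7/2) = 7; v_peak = 49/2
d_cruise = 637/2 − 343/2 = 147; t_c = 147/(49/2) = 6
T = 2·7 + 6 = 20

t_a=7 t_c=6 v_peak=49/2 T=20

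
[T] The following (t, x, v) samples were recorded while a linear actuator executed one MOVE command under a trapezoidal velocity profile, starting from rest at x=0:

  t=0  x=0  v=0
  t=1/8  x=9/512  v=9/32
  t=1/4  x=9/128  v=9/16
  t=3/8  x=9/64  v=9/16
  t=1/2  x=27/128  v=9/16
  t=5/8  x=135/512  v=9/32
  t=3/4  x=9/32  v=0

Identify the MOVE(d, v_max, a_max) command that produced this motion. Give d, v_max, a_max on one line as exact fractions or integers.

d=9/32 v_max=9/16 a_max=9/4

final state: t=3/4, x=9/32, v=0 → d = 9/32
a_max = (9/32−0)/(1/8−0) = 9/4
max v = 9/16 over t∈[1/4,1/2] → v_max = 9/16
check: 9/16·(1/4+1/4) = 9/32 ✓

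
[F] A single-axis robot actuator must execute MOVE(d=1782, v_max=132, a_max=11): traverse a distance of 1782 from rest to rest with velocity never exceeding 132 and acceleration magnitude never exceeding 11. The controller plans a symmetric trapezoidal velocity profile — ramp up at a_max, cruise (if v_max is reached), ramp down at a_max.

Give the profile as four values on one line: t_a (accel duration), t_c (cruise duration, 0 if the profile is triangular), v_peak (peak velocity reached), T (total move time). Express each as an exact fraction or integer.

(v_max)²/a_max = 132²/11 = 1584
1782 ≥ 1584 ⇒ cruise phase
t_a = 132/11 = 12; v_peak = 132
d_cruise = 1782 − 1584 = 198; t_c = 198/132 = 3/2
T = 2·12 + 3/2 = 51/2

t_a=12 t_c=3/2 v_peak=132 T=51/2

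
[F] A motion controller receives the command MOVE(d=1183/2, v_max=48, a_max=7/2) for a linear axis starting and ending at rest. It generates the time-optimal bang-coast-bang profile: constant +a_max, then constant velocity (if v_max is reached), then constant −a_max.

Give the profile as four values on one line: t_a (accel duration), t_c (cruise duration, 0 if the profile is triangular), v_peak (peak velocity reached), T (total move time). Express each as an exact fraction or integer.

t_a=13 t_c=0 v_peak=91/2 T=26

vₘ²/aₘ = 48²/(7/2) = 4608/7
1183/2 < 4608/7 → triangular
v_peak = √(1183/2·7/2) = √(8281/4) = 91/2
t_a = (91/2)/(7/2) = 13; t_c = 0
T = 2·13 = 26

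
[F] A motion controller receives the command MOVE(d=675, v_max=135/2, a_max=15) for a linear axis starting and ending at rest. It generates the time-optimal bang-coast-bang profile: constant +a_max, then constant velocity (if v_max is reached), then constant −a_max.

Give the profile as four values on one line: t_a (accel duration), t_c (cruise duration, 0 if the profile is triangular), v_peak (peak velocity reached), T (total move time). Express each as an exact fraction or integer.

vₘ²/aₘ = (135/2)²/15 = 1215/4
675 ≥ 1215/4 ⇒ cruise phase
t_a = (135/2)/15 = 9/2; v_peak = 135/2
d_cruise = 675 − 1215/4 = 1485/4; t_c = (1485/4)/(135/2) = 11/2
T = 2·9/2 + 11/2 = 29/2

t_a=9/2 t_c=11/2 v_peak=135/2 T=29/2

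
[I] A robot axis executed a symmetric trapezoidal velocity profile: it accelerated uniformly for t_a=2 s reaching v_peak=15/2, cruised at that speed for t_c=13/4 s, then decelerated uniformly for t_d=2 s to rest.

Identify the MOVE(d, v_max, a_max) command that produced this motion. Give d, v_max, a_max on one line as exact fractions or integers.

d=315/8 v_max=15/2 a_max=15/4

a_max = (15/2)/2 = 15/4
d_a = ½·15/2·2 = 15/2; d_c = 15/2·13/4 = 195/8
d = 2·15/2 + 195/8 = 315/8
t_c = 13/4 > 0 ⇒ limit active, v_max = 15/2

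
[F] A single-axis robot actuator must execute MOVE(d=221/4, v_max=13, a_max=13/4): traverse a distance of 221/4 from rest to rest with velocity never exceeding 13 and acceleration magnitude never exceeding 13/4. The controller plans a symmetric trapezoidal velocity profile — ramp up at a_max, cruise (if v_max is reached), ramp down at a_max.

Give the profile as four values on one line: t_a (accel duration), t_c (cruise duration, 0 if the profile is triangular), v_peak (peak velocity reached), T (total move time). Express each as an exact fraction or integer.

vₘ²/aₘ = 13²/(13/4) = 52
221/4 ≥ 52 so v_max reached
t_a = 13/(13/4) = 4; v_peak = 13
d_cruise = 221/4 − 52 = 13/4; t_c = (13/4)/13 = 1/4
T = 2·4 + 1/4 = 33/4

t_a=4 t_c=1/4 v_peak=13 T=33/4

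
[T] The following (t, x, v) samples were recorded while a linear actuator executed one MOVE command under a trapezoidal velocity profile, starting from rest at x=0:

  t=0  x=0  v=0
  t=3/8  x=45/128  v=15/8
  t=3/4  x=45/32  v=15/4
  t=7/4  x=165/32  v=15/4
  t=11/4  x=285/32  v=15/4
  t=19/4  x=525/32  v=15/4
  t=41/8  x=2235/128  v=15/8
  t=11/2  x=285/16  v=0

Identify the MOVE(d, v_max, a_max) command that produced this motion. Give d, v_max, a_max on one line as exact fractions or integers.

final state: t=11/2, x=285/16, v=0 → d = 285/16
a_max = (15/8−0)/(3/8−0) = 5
max v = 15/4 over t∈[3/4,19/4] → v_max = 15/4
check: 15/4·(3/4+4) = 285/16 ✓

d=285/16 v_max=15/4 a_max=5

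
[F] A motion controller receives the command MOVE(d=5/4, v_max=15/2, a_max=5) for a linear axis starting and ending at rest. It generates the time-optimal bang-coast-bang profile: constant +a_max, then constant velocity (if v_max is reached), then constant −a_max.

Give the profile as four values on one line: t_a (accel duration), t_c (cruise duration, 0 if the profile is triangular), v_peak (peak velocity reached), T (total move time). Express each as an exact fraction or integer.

t_a=1/2 t_c=0 v_peak=5/2 T=1

vₘ²/aₘ = (15/2)²/5 = 45/4
5/4 < 45/4 ⇒ no cruise
v_peak = √(5/4·5) = √(25/4) = 5/2
t_a = (5/2)/5 = 1/2; t_c = 0
T = 2·1/2 = 1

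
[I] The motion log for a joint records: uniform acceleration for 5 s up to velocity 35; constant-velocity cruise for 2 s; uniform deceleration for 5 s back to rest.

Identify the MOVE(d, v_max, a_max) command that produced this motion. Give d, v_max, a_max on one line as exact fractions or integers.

a_max = 35/5 = 7
d_a = ½·35·5 = 175/2; d_c = 35·2 = 70
d = 2·175/2 + 70 = 245
t_c = 2 > 0 ⇒ limit active, v_max = 35

d=245 v_max=35 a_max=7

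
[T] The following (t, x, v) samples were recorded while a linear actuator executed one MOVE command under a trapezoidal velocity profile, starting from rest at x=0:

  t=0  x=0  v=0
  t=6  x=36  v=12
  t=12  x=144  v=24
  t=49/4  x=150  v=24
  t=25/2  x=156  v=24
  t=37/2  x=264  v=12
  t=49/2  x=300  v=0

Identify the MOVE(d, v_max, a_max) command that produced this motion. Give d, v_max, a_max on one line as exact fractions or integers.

d=300 v_max=24 a_max=2

final state: t=49/2, x=300, v=0 → d = 300
a_max = (12−0)/(6−0) = 2
max v = 24 over t∈[12,25/2] → v_max = 24
check: 24·(12+1/2) = 300 ✓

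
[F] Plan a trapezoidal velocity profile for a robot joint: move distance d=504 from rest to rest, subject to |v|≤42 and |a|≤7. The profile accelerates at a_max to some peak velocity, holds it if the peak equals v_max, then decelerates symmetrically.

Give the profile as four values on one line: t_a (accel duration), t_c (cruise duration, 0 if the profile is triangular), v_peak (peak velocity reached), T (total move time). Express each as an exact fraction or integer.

vₘ²/aₘ = 42²/7 = 252
504 ≥ 252 ⇒ cruise phase
t_a = 42/7 = 6; v_peak = 42
d_cruise = 504 − 252 = 252; t_c = 252/42 = 6
T = 2·6 + 6 = 18

t_a=6 t_c=6 v_peak=42 T=18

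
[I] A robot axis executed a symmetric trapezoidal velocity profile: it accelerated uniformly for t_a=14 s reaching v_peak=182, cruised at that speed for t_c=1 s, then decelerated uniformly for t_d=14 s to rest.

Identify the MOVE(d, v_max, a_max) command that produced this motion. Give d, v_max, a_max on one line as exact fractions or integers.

d=2730 v_max=182 a_max=13

a_max = 182/14 = 13
d_a = ½·182·14 = 1274; d_c = 182·1 = 182
d = 2·1274 + 182 = 2730
t_c = 1 > 0 ⇒ limit active, v_max = 182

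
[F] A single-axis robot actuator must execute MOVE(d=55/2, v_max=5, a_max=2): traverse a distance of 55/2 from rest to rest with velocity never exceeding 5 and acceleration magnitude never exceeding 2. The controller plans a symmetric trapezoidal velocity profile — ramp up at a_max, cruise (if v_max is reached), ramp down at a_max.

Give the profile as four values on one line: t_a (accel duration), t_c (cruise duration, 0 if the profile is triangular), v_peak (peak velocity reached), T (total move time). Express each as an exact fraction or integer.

t_a=5/2 t_c=3 v_peak=5 T=8

v_max²/a_max = 5²/2 = 25/2
55/2 ≥ 25/2 so v_max reached
t_a = 5/2; v_peak = 5
d_cruise = 55/2 − 25/2 = 15; t_c = 15/5 = 3
T = 2·5/2 + 3 = 8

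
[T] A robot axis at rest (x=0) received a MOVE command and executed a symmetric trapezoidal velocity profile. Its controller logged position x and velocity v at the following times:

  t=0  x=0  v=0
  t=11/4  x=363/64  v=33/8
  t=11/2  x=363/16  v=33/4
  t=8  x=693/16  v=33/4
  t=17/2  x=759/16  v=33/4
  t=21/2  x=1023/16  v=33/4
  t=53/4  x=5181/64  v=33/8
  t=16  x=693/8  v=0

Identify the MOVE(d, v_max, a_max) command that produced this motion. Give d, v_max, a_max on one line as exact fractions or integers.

final state: t=16, x=693/8, v=0 → d = 693/8
a_max = (33/8−0)/(11/4−0) = 3/2
max v = 33/4 over t∈[11/2,21/2] → v_max = 33/4
check: 33/4·(11/2+5) = 693/8 ✓

d=693/8 v_max=33/4 a_max=3/2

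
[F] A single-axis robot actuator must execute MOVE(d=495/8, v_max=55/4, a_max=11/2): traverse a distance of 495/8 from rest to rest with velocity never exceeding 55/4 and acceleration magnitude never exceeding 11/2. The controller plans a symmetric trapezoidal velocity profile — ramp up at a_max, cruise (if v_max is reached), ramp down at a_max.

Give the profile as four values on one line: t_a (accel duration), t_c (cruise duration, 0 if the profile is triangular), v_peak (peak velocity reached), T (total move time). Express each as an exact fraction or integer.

(v_max)²/a_max = (55/4)²/(11/2) = 275/8
495/8 ≥ 275/8 → trapezoidal
t_a = (55/4)/(11/2) = 5/2; v_peak = 55/4
d_cruise = 495/8 − 275/8 = 55/2; t_c = (55/2)/(55/4) = 2
T = 2·5/2 + 2 = 7

t_a=5/2 t_c=2 v_peak=55/4 T=7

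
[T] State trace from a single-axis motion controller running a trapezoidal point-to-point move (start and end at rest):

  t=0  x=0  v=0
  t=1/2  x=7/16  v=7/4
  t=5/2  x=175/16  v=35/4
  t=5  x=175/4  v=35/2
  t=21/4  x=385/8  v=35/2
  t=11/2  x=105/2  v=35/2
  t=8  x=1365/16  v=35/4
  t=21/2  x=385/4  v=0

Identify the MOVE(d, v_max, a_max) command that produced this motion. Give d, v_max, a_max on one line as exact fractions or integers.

d=385/4 v_max=35/2 a_max=7/2

final state: t=21/2, x=385/4, v=0 → d = 385/4
a_max = (7/4−0)/(1/2−0) = 7/2
max v = 35/2 over t∈[5,11/2] → v_max = 35/2
check: 35/2·(5+1/2) = 385/4 ✓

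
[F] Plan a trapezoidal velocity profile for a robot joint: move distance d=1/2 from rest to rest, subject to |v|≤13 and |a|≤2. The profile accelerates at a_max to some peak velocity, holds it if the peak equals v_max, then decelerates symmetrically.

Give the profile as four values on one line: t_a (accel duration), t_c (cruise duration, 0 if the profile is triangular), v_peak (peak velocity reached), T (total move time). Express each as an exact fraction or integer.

t_a=1/2 t_c=0 v_peak=1 T=1

vₘ²/aₘ = 13²/2 = 169/2
1/2 < 169/2 ⇒ no cruise
v_peak = √(1/2·2) = √1 = 1
t_a = 1/2; t_c = 0
T = 2·1/2 = 1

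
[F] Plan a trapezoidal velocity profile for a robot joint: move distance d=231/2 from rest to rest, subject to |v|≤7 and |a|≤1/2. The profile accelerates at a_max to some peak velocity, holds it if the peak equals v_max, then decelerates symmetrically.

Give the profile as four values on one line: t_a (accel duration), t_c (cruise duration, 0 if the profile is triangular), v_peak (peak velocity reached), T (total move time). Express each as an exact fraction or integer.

t_a=14 t_c=5/2 v_peak=7 T=61/2

vₘ²/aₘ = 7²/(1/2) = 98
231/2 ≥ 98 ⇒ cruise phase
t_a = 7/(1/2) = 14; v_peak = 7
d_cruise = 231/2 − 98 = 35/2; t_c = (35/2)/7 = 5/2
T = 2·14 + 5/2 = 61/2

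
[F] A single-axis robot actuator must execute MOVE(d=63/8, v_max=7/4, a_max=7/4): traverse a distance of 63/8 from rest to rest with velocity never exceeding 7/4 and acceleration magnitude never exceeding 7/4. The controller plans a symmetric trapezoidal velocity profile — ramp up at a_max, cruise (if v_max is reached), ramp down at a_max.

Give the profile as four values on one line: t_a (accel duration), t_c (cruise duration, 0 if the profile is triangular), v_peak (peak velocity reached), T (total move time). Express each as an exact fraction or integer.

t_a=1 t_c=7/2 v_peak=7/4 T=11/2

(v_max)²/a_max = (7/4)²/(7/4) = 7/4
63/8 ≥ 7/4 ⇒ cruise phase
t_a = (7/4)/(7/4) = 1; v_peak = 7/4
d_cruise = 63/8 − 7/4 = 49/8; t_c = (49/8)/(7/4) = 7/2
T = 2·1 + 7/2 = 11/2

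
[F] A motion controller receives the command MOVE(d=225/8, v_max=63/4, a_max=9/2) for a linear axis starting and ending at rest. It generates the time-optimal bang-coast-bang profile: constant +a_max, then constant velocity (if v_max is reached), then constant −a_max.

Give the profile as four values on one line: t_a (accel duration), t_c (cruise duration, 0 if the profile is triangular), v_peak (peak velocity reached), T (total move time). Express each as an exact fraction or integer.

t_a=5/2 t_c=0 v_peak=45/4 T=5

v_max²/a_max = (63/4)²/(9/2) = 441/8
225/8 < 441/8 ⇒ no cruise
v_peak = √(225/8·9/2) = √(2025/16) = 45/4
t_a = (45/4)/(9/2) = 5/2; t_c = 0
T = 2·5/2 = 5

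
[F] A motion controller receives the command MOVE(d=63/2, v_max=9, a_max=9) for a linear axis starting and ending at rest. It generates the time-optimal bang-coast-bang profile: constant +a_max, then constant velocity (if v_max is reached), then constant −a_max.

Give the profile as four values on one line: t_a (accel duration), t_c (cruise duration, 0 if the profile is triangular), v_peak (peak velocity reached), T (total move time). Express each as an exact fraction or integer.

v_max²/a_max = 9²/9 = 9
63/2 ≥ 9 → trapezoidal
t_a = 9/9 = 1; v_peak = 9
d_cruise = 63/2 − 9 = 45/2; t_c = (45/2)/9 = 5/2
T = 2·1 + 5/2 = 9/2

t_a=1 t_c=5/2 v_peak=9 T=9/2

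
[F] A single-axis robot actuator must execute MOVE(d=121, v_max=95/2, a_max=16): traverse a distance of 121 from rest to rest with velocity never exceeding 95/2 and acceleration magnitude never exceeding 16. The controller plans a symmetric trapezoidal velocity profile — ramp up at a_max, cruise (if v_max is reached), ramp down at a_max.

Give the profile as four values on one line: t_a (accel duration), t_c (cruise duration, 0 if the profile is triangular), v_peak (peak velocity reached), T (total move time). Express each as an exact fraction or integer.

t_a=11/4 t_c=0 v_peak=44 T=11/2

v_max²/a_max = (95/2)²/16 = 9025/64
121 < 9025/64 so t_c = 0
v_peak = √(121·16) = √1936 = 44
t_a = 44/16 = 11/4; t_c = 0
T = 2·11/4 = 11/2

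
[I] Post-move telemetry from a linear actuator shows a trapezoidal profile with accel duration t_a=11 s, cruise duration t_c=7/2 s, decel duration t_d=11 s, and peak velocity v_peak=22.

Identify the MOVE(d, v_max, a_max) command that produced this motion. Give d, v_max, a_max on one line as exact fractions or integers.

d=319 v_max=22 a_max=2

a_max = 22/11 = 2
d_a = ½·22·11 = 121; d_c = 22·7/2 = 77
d = 2·121 + 77 = 319
t_c = 7/2 > 0 so v_max = 22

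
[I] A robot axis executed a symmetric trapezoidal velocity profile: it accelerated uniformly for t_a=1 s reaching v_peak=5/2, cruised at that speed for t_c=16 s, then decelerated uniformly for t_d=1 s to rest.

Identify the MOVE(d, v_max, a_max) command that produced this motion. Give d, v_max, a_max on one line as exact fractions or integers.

d=85/2 v_max=5/2 a_max=5/2

a_max = (5/2)/1 = 5/2
d_a = ½·5/2·1 = 5/4; d_c = 5/2·16 = 40
d = 2·5/4 + 40 = 85/2
t_c = 16 > 0 so v_max = 5/2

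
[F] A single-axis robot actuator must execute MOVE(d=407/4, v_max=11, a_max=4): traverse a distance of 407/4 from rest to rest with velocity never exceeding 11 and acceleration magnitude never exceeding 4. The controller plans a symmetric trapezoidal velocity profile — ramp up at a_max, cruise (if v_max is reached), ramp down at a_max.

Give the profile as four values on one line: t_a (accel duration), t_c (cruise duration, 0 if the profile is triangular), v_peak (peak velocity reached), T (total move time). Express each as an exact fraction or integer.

(v_max)²/a_max = 11²/4 = 121/4
407/4 ≥ 121/4 ⇒ cruise phase
t_a = 11/4; v_peak = 11
d_cruise = 407/4 − 121/4 = 143/2; t_c = (143/2)/11 = 13/2
T = 2·11/4 + 13/2 = 12

t_a=11/4 t_c=13/2 v_peak=11 T=12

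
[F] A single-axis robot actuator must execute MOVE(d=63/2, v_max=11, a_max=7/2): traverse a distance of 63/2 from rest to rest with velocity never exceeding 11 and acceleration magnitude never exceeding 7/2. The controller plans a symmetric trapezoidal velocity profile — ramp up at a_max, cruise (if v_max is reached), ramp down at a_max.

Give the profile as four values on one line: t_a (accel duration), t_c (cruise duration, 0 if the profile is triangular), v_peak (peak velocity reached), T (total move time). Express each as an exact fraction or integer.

vₘ²/aₘ = 11²/(7/2) = 242/7
63/2 < 242/7 ⇒ no cruise
v_peak = √(63/2·7/2) = √(441/4) = 21/2
t_a = (21/2)/(7/2) = 3; t_c = 0
T = 2·3 = 6

t_a=3 t_c=0 v_peak=21/2 T=6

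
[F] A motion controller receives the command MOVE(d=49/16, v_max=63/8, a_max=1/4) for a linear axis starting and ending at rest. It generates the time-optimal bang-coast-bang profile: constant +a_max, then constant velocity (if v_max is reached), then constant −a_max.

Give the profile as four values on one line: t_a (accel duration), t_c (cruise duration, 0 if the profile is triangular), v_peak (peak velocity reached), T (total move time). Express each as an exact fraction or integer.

t_a=7/2 t_c=0 v_peak=7/8 T=7

vₘ²/aₘ = (63/8)²/(1/4) = 3969/16
49/16 < 3969/16 → triangular
v_peak = √(49/16·1/4) = √(49/64) = 7/8
t_a = (7/8)/(1/4) = 7/2; t_c = 0
T = 2·7/2 = 7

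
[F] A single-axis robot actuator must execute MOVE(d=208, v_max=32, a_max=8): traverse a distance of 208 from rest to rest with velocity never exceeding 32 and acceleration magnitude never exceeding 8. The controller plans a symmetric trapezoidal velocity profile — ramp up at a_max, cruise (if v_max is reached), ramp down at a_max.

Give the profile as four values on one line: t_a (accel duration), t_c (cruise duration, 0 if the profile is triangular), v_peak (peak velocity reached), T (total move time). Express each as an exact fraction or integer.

t_a=4 t_c=5/2 v_peak=32 T=21/2

vₘ²/aₘ = 32²/8 = 128
208 ≥ 128 so v_max reached
t_a = 32/8 = 4; v_peak = 32
d_cruise = 208 − 128 = 80; t_c = 80/32 = 5/2
T = 2·4 + 5/2 = 21/2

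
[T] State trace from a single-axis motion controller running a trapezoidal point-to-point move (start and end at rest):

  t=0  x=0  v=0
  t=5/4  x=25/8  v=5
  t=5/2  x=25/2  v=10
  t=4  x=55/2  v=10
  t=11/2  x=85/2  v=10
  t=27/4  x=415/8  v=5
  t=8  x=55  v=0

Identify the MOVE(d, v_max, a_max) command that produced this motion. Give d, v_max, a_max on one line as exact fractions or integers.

final state: t=8, x=55, v=0 → d = 55
a_max = (5−0)/(5/4−0) = 4
max v = 10 over t∈[5/2,11/2] → v_max = 10
check: 10·(5/2+3) = 55 ✓

d=55 v_max=10 a_max=4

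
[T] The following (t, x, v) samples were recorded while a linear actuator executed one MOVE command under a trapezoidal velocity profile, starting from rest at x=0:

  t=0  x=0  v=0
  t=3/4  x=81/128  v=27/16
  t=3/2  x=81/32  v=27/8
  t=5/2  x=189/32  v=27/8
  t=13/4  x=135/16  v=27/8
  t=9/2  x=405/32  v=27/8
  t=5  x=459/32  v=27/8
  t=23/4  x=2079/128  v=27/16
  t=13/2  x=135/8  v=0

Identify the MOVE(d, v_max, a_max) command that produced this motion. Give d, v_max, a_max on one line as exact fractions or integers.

d=135/8 v_max=27/8 a_max=9/4

final state: t=13/2, x=135/8, v=0 → d = 135/8
a_max = (27/16−0)/(3/4−0) = 9/4
max v = 27/8 over t∈[3/2,5] → v_max = 27/8
check: 27/8·(3/2+7/2) = 135/8 ✓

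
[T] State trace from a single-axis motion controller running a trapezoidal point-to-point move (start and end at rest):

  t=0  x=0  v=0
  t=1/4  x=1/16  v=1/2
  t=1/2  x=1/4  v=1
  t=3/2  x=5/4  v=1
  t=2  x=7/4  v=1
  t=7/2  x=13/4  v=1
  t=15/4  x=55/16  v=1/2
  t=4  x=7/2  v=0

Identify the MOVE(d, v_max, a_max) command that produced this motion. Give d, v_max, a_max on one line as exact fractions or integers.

final state: t=4, x=7/2, v=0 → d = 7/2
a_max = (1/2−0)/(1/4−0) = 2
max v = 1 over t∈[1/2,7/2] → v_max = 1
check: 1·(1/2+3) = 7/2 ✓

d=7/2 v_max=1 a_max=2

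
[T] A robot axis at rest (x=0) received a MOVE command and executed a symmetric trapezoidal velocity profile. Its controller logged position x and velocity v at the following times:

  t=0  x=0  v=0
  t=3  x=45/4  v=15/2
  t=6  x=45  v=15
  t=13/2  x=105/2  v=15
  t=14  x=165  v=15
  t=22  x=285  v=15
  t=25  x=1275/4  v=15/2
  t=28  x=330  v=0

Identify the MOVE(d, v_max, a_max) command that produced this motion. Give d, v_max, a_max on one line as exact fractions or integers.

final state: t=28, x=330, v=0 → d = 330
a_max = (15/2−0)/(3−0) = 5/2
max v = 15 over t∈[6,22] → v_max = 15
check: 15·(6+16) = 330 ✓

d=330 v_max=15 a_max=5/2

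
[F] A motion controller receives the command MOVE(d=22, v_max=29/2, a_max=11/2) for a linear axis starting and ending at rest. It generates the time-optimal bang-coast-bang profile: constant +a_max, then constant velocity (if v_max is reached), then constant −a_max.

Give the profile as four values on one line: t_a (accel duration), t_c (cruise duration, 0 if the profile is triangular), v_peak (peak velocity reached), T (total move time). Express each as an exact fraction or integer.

t_a=2 t_c=0 v_peak=11 T=4

v_max²/a_max = (29/2)²/(11/2) = 841/22
22 < 841/22 ⇒ no cruise
v_peak = √(22·11/2) = √121 = 11
t_a = 11/(11/2) = 2; t_c = 0
T = 2·2 = 4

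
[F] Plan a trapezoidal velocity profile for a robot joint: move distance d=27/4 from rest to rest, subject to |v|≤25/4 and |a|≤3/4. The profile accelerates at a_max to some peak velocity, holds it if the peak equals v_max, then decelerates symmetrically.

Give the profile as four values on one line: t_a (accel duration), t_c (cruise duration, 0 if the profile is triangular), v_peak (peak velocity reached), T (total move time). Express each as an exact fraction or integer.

t_a=3 t_c=0 v_peak=9/4 T=6

v_max²/a_max = (25/4)²/(3/4) = 625/12
27/4 < 625/12 ⇒ no cruise
v_peak = √(27/4·3/4) = √(81/16) = 9/4
t_a = (9/4)/(3/4) = 3; t_c = 0
T = 2·3 = 6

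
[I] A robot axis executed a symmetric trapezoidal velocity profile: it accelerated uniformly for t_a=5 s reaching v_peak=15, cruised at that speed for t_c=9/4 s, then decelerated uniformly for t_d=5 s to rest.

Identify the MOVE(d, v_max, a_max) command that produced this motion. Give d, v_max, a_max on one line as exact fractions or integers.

d=435/4 v_max=15 a_max=3

a_max = 15/5 = 3
d_a = ½·15·5 = 75/2; d_c = 15·9/4 = 135/4
d = 2·75/2 + 135/4 = 435/4
t_c = 9/4 > 0 so v_max = 15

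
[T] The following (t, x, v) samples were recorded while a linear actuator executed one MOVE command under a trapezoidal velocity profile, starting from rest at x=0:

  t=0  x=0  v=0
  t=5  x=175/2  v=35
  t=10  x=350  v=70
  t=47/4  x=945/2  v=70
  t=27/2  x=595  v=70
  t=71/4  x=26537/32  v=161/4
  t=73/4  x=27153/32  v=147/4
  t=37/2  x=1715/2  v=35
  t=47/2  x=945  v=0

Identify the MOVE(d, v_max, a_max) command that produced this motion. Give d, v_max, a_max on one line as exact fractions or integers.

final state: t=47/2, x=945, v=0 → d = 945
a_max = (35−0)/(5−0) = 7
max v = 70 over t∈[10,27/2] → v_max = 70
check: 70·(10+7/2) = 945 ✓

d=945 v_max=70 a_max=7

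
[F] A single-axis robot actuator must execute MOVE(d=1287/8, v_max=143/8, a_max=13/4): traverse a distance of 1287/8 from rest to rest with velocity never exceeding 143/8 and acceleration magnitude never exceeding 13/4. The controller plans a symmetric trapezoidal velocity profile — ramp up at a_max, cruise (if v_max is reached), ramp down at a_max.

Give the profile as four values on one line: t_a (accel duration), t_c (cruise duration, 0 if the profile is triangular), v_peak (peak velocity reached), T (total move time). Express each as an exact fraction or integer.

(v_max)²/a_max = (143/8)²/(13/4) = 1573/16
1287/8 ≥ 1573/16 → trapezoidal
t_a = (143/8)/(13/4) = 11/2; v_peak = 143/8
d_cruise = 1287/8 − 1573/16 = 1001/16; t_c = (1001/16)/(143/8) = 7/2
T = 2·11/2 + 7/2 = 29/2

t_a=11/2 t_c=7/2 v_peak=143/8 T=29/2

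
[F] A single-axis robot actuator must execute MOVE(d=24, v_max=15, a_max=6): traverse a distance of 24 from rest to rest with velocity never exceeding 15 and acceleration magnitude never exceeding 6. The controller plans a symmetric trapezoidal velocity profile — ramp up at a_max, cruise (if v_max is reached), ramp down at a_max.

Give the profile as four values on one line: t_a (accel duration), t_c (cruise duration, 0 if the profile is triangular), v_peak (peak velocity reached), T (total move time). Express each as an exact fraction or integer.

t_a=2 t_c=0 v_peak=12 T=4

vₘ²/aₘ = 15²/6 = 75/2
24 < 75/2 ⇒ no cruise
v_peak = √(24·6) = √144 = 12
t_a = 12/6 = 2; t_c = 0
T = 2·2 = 4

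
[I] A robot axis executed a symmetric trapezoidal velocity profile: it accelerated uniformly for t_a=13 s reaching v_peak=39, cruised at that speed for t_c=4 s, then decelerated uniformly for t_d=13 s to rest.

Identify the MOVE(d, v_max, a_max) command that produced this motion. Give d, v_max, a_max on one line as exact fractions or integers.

a_max = 39/13 = 3
d_a = ½·39·13 = 507/2; d_c = 39·4 = 156
d = 2·507/2 + 156 = 663
t_c = 4 > 0 → v_max = v_peak = 39

d=663 v_max=39 a_max=3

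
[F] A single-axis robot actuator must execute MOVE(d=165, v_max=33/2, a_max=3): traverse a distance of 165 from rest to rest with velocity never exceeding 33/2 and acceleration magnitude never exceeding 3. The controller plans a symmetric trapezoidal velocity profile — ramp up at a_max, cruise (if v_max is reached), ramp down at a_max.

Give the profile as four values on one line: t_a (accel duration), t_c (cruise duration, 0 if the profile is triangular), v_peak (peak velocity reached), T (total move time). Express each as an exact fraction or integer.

t_a=11/2 t_c=9/2 v_peak=33/2 T=31/2

(v_max)²/a_max = (33/2)²/3 = 363/4
165 ≥ 363/4 ⇒ cruise phase
t_a = (33/2)/3 = 11/2; v_peak = 33/2
d_cruise = 165 − 363/4 = 297/4; t_c = (297/4)/(33/2) = 9/2
T = 2·11/2 + 9/2 = 31/2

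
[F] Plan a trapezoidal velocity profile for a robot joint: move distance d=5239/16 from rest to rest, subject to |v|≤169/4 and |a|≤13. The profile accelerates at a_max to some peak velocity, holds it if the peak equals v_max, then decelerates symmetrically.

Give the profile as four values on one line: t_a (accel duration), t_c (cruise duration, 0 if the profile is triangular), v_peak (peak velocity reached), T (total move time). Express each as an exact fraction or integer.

(v_max)²/a_max = (169/4)²/13 = 2197/16
5239/16 ≥ 2197/16 → trapezoidal
t_a = (169/4)/13 = 13/4; v_peak = 169/4
d_cruise = 5239/16 − 2197/16 = 1521/8; t_c = (1521/8)/(169/4) = 9/2
T = 2·13/4 + 9/2 = 11

t_a=13/4 t_c=9/2 v_peak=169/4 T=11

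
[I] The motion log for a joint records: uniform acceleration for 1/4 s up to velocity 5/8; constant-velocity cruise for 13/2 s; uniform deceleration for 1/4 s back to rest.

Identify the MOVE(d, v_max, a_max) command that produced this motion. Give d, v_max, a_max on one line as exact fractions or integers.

d=135/32 v_max=5/8 a_max=5/2

a_max = (5/8)/(1/4) = 5/2
d_a = ½·5/8·1/4 = 5/64; d_c = 5/8·13/2 = 65/16
d = 2·5/64 + 65/16 = 135/32
t_c = 13/2 > 0 ⇒ limit active, v_max = 5/8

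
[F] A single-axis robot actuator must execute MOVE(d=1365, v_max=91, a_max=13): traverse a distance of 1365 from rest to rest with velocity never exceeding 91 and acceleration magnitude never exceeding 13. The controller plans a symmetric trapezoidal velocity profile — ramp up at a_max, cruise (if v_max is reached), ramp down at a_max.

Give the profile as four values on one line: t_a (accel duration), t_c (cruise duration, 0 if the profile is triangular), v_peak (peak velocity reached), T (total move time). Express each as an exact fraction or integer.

v_max²/a_max = 91²/13 = 637
1365 ≥ 637 ⇒ cruise phase
t_a = 91/13 = 7; v_peak = 91
d_cruise = 1365 − 637 = 728; t_c = 728/91 = 8
T = 2·7 + 8 = 22

t_a=7 t_c=8 v_peak=91 T=22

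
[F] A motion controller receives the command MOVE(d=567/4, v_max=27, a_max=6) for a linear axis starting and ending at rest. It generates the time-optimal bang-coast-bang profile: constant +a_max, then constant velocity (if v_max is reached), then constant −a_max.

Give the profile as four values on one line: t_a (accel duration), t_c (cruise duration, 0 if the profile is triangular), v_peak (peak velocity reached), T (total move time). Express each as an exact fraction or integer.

t_a=9/2 t_c=3/4 v_peak=27 T=39/4

v_max²/a_max = 27²/6 = 243/2
567/4 ≥ 243/2 → trapezoidal
t_a = 27/6 = 9/2; v_peak = 27
d_cruise = 567/4 − 243/2 = 81/4; t_c = (81/4)/27 = 3/4
T = 2·9/2 + 3/4 = 39/4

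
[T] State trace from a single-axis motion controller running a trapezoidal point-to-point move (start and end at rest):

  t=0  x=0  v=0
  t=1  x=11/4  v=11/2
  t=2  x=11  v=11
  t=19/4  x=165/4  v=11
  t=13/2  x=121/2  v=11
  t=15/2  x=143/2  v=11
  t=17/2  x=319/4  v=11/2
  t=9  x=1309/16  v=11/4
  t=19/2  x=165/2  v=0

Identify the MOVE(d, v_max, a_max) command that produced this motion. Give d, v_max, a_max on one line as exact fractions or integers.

d=165/2 v_max=11 a_max=11/2

final state: t=19/2, x=165/2, v=0 → d = 165/2
a_max = (11/2−0)/(1−0) = 11/2
max v = 11 over t∈[2,15/2] → v_max = 11
check: 11·(2+11/2) = 165/2 ✓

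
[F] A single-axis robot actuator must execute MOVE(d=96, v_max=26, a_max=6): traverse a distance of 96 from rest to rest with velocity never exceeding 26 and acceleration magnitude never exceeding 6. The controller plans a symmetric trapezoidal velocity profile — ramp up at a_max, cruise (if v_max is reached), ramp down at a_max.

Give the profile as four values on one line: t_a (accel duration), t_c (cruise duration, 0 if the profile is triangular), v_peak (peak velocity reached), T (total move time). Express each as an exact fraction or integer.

vₘ²/aₘ = 26²/6 = 338/3
96 < 338/3 so t_c = 0
v_peak = √(96·6) = √576 = 24
t_a = 24/6 = 4; t_c = 0
T = 2·4 = 8

t_a=4 t_c=0 v_peak=24 T=8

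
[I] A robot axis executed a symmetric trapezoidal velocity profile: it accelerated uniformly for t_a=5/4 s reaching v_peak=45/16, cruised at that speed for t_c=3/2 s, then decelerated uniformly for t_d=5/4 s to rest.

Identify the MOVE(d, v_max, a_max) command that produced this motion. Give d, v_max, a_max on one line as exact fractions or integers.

a_max = (45/16)/(5/4) = 9/4
d_a = ½·45/16·5/4 = 225/128; d_c = 45/16·3/2 = 135/32
d = 2·225/128 + 135/32 = 495/64
t_c = 3/2 > 0 → v_max = v_peak = 45/16

d=495/64 v_max=45/16 a_max=9/4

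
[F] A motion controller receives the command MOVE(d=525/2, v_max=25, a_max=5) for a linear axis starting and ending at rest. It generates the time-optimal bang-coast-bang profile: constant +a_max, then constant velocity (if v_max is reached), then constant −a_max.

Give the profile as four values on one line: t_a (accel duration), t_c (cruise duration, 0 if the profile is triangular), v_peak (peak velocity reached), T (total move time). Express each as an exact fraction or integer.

t_a=5 t_c=11/2 v_peak=25 T=31/2

v_max²/a_max = 25²/5 = 125
525/2 ≥ 125 → trapezoidal
t_a = 25/5 = 5; v_peak = 25
d_cruise = 525/2 − 125 = 275/2; t_c = (275/2)/25 = 11/2
T = 2·5 + 11/2 = 31/2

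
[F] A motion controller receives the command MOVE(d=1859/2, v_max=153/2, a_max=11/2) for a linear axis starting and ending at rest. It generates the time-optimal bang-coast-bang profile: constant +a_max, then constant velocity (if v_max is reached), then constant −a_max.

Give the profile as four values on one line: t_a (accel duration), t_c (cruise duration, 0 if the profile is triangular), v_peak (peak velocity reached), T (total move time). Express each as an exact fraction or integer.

(v_max)²/a_max = (153/2)²/(11/2) = 23409/22
1859/2 < 23409/22 so t_c = 0
v_peak = √(1859/2·11/2) = √(20449/4) = 143/2
t_a = (143/2)/(11/2) = 13; t_c = 0
T = 2·13 = 26

t_a=13 t_c=0 v_peak=143/2 T=26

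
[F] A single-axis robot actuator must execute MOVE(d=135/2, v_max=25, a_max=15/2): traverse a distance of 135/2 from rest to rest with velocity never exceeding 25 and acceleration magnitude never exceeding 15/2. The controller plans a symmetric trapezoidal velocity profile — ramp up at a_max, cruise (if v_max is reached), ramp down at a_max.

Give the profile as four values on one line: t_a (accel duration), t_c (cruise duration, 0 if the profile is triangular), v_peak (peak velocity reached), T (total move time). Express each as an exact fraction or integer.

t_a=3 t_c=0 v_peak=45/2 T=6

vₘ²/aₘ = 25²/(15/2) = 250/3
135/2 < 250/3 ⇒ no cruise
v_peak = √(135/2·15/2) = √(2025/4) = 45/2
t_a = (45/2)/(15/2) = 3; t_c = 0
T = 2·3 = 6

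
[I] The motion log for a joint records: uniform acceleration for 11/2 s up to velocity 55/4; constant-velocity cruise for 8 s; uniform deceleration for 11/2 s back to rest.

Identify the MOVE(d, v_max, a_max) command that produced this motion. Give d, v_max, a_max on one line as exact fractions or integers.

d=1485/8 v_max=55/4 a_max=5/2

a_max = (55/4)/(11/2) = 5/2
d_a = ½·55/4·11/2 = 605/16; d_c = 55/4·8 = 110
d = 2·605/16 + 110 = 1485/8
t_c = 8 > 0 so v_max = 55/4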